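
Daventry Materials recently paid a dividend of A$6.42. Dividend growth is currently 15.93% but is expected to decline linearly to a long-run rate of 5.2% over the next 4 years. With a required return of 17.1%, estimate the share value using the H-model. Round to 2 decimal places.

A$68.33

H-model: P₀ = D₀[(1+g_L) + H(g_S−g_L)]/(r−g_L), with H = 4/2 = 2.
P₀ = 6.42 × [(1+0.052) + 2×(0.1593−0.052)] / (0.171−0.052)
   = 6.42 × 1.2666 / 0.119 = 68.3325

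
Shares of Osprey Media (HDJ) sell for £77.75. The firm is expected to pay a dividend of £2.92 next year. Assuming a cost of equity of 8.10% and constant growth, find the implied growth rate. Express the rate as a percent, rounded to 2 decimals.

From P₀ = D₁/(r − g), the implied growth is g = r − D₁/P₀.
g = 0.081 − 2.92/77.75 = 0.081 − 0.03756 = 0.04344

4.34%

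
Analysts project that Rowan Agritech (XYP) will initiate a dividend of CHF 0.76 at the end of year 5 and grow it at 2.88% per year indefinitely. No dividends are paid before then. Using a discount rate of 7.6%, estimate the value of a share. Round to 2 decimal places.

Deferred-dividend DDM. At t=4 the remaining stream is a growing perpetuity with first payment D_5 = 0.76.
V_4 = D_5/(r−g) = 0.76/(0.076−0.0288) = 16.1017
P₀ = V_4/(1+r)^4 = 16.1017/(1+0.076)^4 = 12.0122

CHF 12.01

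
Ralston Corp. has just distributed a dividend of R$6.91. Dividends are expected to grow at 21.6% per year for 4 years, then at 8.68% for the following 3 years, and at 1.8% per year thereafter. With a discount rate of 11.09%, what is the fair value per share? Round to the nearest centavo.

R$165.09

Three-stage DDM. Project D₁…D_7; terminal Gordon value at t=7 with g = 0.018; discount at r = 0.1109.
D_1 = 8.4026
D_2 = 10.2175
D_3 = 12.4245
D_4 = 15.1082
D_5 = 16.4196
D_6 = 17.8448
D_7 = 19.3937
TV_7 = 19.7428/(0.1109−0.018) = 212.5168
P₀ = Σ Dₜ/(1+r)ᵗ + TV_7/(1+r)^7 = 165.0945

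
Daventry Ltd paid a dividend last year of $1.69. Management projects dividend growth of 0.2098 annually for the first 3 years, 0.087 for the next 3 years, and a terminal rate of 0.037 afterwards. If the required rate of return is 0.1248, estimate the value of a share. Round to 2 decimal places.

Three-stage DDM. Project D₁…D_6; terminal Gordon value at t=6 with g = 0.037; discount at r = 0.1248.
D_1 = 2.0446
D_2 = 2.4735
D_3 = 2.9925
D_4 = 3.2528
D_5 = 3.5358
D_6 = 3.8434
TV_6 = 3.9856/(0.1248−0.037) = 45.3942
P₀ = Σ Dₜ/(1+r)ᵗ + TV_6/(1+r)^6 = 34.1850

$34.18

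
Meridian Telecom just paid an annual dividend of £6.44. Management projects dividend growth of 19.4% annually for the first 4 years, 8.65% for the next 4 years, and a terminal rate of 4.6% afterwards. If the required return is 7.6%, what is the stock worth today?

£427.60

Three-stage DDM. Project D₁…D_8; terminal Gordon value at t=8 with g = 0.046; discount at r = 0.076.
D_1 = 7.6894
D_2 = 9.1811
D_3 = 10.9622
D_4 = 13.0889
D_5 = 14.2211
D_6 = 15.4512
D_7 = 16.7877
D_8 = 18.2399
TV_8 = 19.0789/(0.076−0.046) = 635.9640
P₀ = Σ Dₜ/(1+r)ᵗ + TV_8/(1+r)^8 = 427.6048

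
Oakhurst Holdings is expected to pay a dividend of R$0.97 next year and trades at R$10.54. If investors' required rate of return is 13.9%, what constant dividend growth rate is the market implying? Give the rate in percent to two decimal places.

4.70%

From P₀ = D₁/(r − g), the implied growth is g = r − D₁/P₀.
g = 0.139 − 0.97/10.54 = 0.139 − 0.09203 = 0.04697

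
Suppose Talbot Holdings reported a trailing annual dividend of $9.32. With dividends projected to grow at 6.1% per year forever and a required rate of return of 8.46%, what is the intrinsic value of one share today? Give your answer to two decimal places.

Gordon growth model: P₀ = D₁/(r − g). D₁ = 9.32 × (1 + 0.061) = 9.8885.
P₀ = 9.8885 / (0.0846 − 0.061) = 9.8885 / 0.0236 = 419.0051

$419.01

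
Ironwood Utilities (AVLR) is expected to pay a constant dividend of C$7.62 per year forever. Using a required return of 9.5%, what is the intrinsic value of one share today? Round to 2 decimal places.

Zero-growth DDM (perpetuity): P₀ = D/r = 7.62 / 0.095 = 80.2105

C$80.21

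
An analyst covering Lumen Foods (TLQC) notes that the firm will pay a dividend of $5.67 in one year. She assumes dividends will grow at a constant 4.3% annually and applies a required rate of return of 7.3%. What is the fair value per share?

$189.00

Gordon growth model: P₀ = D₁/(r − g), with D₁ = 5.67 given directly.
P₀ = 5.6700 / (0.073 − 0.043) = 5.6700 / 0.03 = 189.0000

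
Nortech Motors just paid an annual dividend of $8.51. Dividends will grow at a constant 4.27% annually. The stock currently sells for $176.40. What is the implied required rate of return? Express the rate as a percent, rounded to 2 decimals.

Rearranging the constant-growth DDM: r = D₁/P₀ + g.
D₁ = 8.51 × (1 + 0.0427) = 8.8734.
r = 8.8734 / 176.40 + 0.0427 = 0.05030 + 0.0427 = 0.09300

9.30%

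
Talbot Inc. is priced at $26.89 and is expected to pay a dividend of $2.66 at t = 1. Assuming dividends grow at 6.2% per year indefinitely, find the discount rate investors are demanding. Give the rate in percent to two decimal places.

Rearranging the constant-growth DDM: r = D₁/P₀ + g.
r = 2.6600 / 26.89 + 0.062 = 0.09892 + 0.062 = 0.16092

16.09%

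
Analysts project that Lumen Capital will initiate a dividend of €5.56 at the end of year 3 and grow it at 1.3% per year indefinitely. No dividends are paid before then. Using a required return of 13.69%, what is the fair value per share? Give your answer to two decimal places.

€34.72

Deferred-dividend DDM. At t=2 the remaining stream is a growing perpetuity with first payment D_3 = 5.56.
V_2 = D_3/(r−g) = 5.56/(0.1369−0.013) = 44.8749
P₀ = V_2/(1+r)^2 = 44.8749/(1+0.1369)^2 = 34.7183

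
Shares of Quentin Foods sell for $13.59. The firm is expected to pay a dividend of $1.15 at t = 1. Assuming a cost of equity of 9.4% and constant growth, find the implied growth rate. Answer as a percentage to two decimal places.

0.94%

From P₀ = D₁/(r − g), the implied growth is g = r − D₁/P₀.
g = 0.094 − 1.15/13.59 = 0.094 − 0.08462 = 0.00938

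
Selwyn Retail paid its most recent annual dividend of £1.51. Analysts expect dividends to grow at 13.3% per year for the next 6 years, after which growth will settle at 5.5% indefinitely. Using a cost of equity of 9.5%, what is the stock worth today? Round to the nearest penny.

Two-stage DDM. Project D₁…D_6 at 0.133, terminal growth 0.055, discount at r = 0.095.
D_1 = 1.7108
D_2 = 1.9384
D_3 = 2.1962
D_4 = 2.4883
D_5 = 2.8192
D_6 = 3.1942
Terminal value at t=6: TV = D_7/(r−g) = 3.3698/(0.095−0.055) = 84.2459
P₀ = 1.7108/(1+0.095)^1 + 1.9384/(1+0.095)^2 + 2.1962/(1+0.095)^3 + 2.4883/(1+0.095)^4 + 2.8192/(1+0.095)^5 + 3.1942/(1+0.095)^6 + 84.2459/(1+0.095)^6 = 59.0988

£59.10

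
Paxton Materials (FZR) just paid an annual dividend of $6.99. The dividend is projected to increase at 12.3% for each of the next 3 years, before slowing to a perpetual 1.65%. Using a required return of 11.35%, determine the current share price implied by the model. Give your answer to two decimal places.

Two-stage DDM. Project D₁…D_3 at 0.123, terminal growth 0.0165, discount at r = 0.1135.
D_1 = 7.8498
D_2 = 8.8153
D_3 = 9.8996
Terminal value at t=3: TV = D_4/(r−g) = 10.0629/(0.1135−0.0165) = 103.7414
P₀ = 7.8498/(1+0.1135)^1 + 8.8153/(1+0.1135)^2 + 9.8996/(1+0.1135)^3 + 103.7414/(1+0.1135)^3 = 96.4716

$96.47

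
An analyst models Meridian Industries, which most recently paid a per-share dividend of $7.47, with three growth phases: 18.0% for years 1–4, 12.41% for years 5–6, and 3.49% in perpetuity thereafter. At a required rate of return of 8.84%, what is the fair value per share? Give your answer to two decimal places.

$271.33

Three-stage DDM. Project D₁…D_6; terminal Gordon value at t=6 with g = 0.0349; discount at r = 0.0884.
D_1 = 8.8146
D_2 = 10.4012
D_3 = 12.2734
D_4 = 14.4827
D_5 = 16.2800
D_6 = 18.3003
TV_6 = 18.9390/(0.0884−0.0349) = 353.9999
P₀ = Σ Dₜ/(1+r)ᵗ + TV_6/(1+r)^6 = 271.3330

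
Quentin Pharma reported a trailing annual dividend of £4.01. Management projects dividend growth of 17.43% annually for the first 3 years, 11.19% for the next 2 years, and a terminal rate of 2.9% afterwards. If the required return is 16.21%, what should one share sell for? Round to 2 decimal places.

£49.32

Three-stage DDM. Project D₁…D_5; terminal Gordon value at t=5 with g = 0.029; discount at r = 0.1621.
D_1 = 4.7089
D_2 = 5.5297
D_3 = 6.4935
D_4 = 7.2202
D_5 = 8.0281
TV_5 = 8.2609/(0.1621−0.029) = 62.0655
P₀ = Σ Dₜ/(1+r)ᵗ + TV_5/(1+r)^5 = 49.3153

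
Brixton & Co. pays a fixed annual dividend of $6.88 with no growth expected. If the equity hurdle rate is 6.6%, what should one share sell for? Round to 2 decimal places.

Zero-growth DDM (perpetuity): P₀ = D/r = 6.88 / 0.066 = 104.2424

$104.24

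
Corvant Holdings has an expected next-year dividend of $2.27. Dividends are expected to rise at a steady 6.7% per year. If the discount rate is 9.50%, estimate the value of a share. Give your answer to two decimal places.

$81.07

Gordon growth model: P₀ = D₁/(r − g), with D₁ = 2.27 given directly.
P₀ = 2.2700 / (0.095 − 0.067) = 2.2700 / 0.028 = 81.0714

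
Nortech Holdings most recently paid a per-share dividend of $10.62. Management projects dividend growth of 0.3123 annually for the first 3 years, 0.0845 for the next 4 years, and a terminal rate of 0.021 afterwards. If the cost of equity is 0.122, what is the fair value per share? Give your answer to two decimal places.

$256.35

Three-stage DDM. Project D₁…D_7; terminal Gordon value at t=7 with g = 0.021; discount at r = 0.122.
D_1 = 13.9366
D_2 = 18.2890
D_3 = 24.0007
D_4 = 26.0288
D_5 = 28.2282
D_6 = 30.6135
D_7 = 33.2003
TV_7 = 33.8975/(0.122−0.021) = 335.6190
P₀ = Σ Dₜ/(1+r)ᵗ + TV_7/(1+r)^7 = 256.3496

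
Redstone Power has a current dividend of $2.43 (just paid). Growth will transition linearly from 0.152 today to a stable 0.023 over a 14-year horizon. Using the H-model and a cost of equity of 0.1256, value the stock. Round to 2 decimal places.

H-model: P₀ = D₀[(1+g_L) + H(g_S−g_L)]/(r−g_L), with H = 14/2 = 7.
P₀ = 2.43 × [(1+0.023) + 7×(0.152−0.023)] / (0.1256−0.023)
   = 2.43 × 1.9260 / 0.1026 = 45.6158

$45.62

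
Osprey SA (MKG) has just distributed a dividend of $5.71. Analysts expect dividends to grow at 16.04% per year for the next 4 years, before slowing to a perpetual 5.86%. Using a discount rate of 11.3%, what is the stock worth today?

$156.66

Two-stage DDM. Project D₁…D_4 at 0.1604, terminal growth 0.0586, discount at r = 0.113.
D_1 = 6.6259
D_2 = 7.6887
D_3 = 8.9219
D_4 = 10.3530
Terminal value at t=4: TV = D_5/(r−g) = 10.9597/(0.113−0.0586) = 201.4652
P₀ = 6.6259/(1+0.113)^1 + 7.6887/(1+0.113)^2 + 8.9219/(1+0.113)^3 + 10.3530/(1+0.113)^4 + 201.4652/(1+0.113)^4 = 156.6638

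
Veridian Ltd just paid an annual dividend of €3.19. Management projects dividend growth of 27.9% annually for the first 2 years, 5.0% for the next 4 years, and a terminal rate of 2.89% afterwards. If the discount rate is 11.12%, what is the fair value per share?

€64.72

Three-stage DDM. Project D₁…D_6; terminal Gordon value at t=6 with g = 0.0289; discount at r = 0.1112.
D_1 = 4.0800
D_2 = 5.2183
D_3 = 5.4792
D_4 = 5.7532
D_5 = 6.0409
D_6 = 6.3429
TV_6 = 6.5262/(0.1112−0.0289) = 79.2980
P₀ = Σ Dₜ/(1+r)ᵗ + TV_6/(1+r)^6 = 64.7217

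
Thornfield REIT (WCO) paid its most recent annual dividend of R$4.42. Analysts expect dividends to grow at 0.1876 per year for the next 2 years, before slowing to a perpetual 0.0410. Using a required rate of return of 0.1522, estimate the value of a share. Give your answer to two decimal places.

Two-stage DDM. Project D₁…D_2 at 0.1876, terminal growth 0.041, discount at r = 0.1522.
D_1 = 5.2492
D_2 = 6.2339
Terminal value at t=2: TV = D_3/(r−g) = 6.4895/(0.1522−0.041) = 58.3591
P₀ = 5.2492/(1+0.1522)^1 + 6.2339/(1+0.1522)^2 + 58.3591/(1+0.1522)^2 = 53.2111

R$53.21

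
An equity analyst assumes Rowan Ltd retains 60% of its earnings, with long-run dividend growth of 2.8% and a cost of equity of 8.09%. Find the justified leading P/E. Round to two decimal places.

Payout ratio b = 1 − 0.60 = 0.40.
Justified leading P/E = b/(r−g) = 0.40/(0.0809−0.028) = 7.5614

7.56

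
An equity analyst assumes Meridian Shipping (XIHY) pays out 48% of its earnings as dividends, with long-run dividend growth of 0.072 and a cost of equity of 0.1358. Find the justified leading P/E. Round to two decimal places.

Justified leading P/E = b/(r−g) = 0.48/(0.1358−0.072) = 7.5235

7.52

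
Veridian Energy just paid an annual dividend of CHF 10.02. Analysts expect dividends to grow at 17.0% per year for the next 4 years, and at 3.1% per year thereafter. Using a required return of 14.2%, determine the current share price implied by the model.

Two-stage DDM. Project D₁…D_4 at 0.17, terminal growth 0.031, discount at r = 0.142.
D_1 = 11.7234
D_2 = 13.7164
D_3 = 16.0482
D_4 = 18.7763
Terminal value at t=4: TV = D_5/(r−g) = 19.3584/(0.142−0.031) = 174.4002
P₀ = 11.7234/(1+0.142)^1 + 13.7164/(1+0.142)^2 + 16.0482/(1+0.142)^3 + 18.7763/(1+0.142)^4 + 174.4002/(1+0.142)^4 = 145.1352

CHF 145.14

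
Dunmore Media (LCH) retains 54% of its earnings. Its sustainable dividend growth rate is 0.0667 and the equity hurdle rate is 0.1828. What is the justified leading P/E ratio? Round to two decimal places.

3.96

Payout ratio b = 1 − 0.54 = 0.46.
Justified leading P/E = b/(r−g) = 0.46/(0.1828−0.0667) = 3.9621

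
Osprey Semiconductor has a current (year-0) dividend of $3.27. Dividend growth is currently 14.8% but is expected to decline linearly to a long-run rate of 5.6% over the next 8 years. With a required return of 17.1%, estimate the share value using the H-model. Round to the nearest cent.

H-model: P₀ = D₀[(1+g_L) + H(g_S−g_L)]/(r−g_L), with H = 8/2 = 4.
P₀ = 3.27 × [(1+0.056) + 4×(0.148−0.056)] / (0.171−0.056)
   = 3.27 × 1.4240 / 0.115 = 40.4911

$40.49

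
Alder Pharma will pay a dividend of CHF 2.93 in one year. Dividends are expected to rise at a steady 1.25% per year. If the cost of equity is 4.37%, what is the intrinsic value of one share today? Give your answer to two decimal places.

Gordon growth model: P₀ = D₁/(r − g), with D₁ = 2.93 given directly.
P₀ = 2.9300 / (0.0437 − 0.0125) = 2.9300 / 0.0312 = 93.9103

CHF 93.91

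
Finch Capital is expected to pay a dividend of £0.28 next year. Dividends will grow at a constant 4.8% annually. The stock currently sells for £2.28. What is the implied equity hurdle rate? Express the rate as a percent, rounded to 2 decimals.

Rearranging the constant-growth DDM: r = D₁/P₀ + g.
r = 0.2800 / 2.28 + 0.048 = 0.12281 + 0.048 = 0.17081

17.08%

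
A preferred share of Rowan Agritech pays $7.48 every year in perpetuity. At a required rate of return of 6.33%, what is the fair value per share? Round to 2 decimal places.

Zero-growth DDM (perpetuity): P₀ = D/r = 7.48 / 0.0633 = 118.1675

$118.17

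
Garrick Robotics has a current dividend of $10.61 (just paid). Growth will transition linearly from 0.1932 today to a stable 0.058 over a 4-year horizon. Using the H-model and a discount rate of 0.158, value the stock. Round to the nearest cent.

$140.94

H-model: P₀ = D₀[(1+g_L) + H(g_S−g_L)]/(r−g_L), with H = 4/2 = 2.
P₀ = 10.61 × [(1+0.058) + 2×(0.1932−0.058)] / (0.158−0.058)
   = 10.61 × 1.3284 / 0.1 = 140.9432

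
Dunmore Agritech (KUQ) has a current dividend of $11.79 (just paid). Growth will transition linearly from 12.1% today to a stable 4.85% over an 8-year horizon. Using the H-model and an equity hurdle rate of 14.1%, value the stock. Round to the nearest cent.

H-model: P₀ = D₀[(1+g_L) + H(g_S−g_L)]/(r−g_L), with H = 8/2 = 4.
P₀ = 11.79 × [(1+0.0485) + 4×(0.121−0.0485)] / (0.141−0.0485)
   = 11.79 × 1.3385 / 0.0925 = 170.6045

$170.60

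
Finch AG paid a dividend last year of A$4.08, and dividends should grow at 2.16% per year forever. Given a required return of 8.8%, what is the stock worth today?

Gordon growth model: P₀ = D₁/(r − g). D₁ = 4.08 × (1 + 0.0216) = 4.1681.
P₀ = 4.1681 / (0.088 − 0.0216) = 4.1681 / 0.0664 = 62.7730

A$62.77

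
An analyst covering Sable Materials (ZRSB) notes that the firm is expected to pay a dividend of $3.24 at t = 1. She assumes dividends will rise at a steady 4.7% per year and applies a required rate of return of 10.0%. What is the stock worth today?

$61.13

Gordon growth model: P₀ = D₁/(r − g), with D₁ = 3.24 given directly.
P₀ = 3.2400 / (0.1 − 0.047) = 3.2400 / 0.053 = 61.1321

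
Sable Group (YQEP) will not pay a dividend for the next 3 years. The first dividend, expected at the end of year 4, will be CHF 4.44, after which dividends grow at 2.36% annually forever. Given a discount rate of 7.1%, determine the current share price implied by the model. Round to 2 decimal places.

Deferred-dividend DDM. At t=3 the remaining stream is a growing perpetuity with first payment D_4 = 4.44.
V_3 = D_4/(r−g) = 4.44/(0.071−0.0236) = 93.6709
P₀ = V_3/(1+r)^3 = 93.6709/(1+0.071)^3 = 76.2494

CHF 76.25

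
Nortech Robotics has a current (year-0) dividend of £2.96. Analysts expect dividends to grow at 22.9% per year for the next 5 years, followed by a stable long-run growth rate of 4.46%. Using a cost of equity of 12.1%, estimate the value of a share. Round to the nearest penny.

Two-stage DDM. Project D₁…D_5 at 0.229, terminal growth 0.0446, discount at r = 0.121.
D_1 = 3.6378
D_2 = 4.4709
D_3 = 5.4947
D_4 = 6.7530
D_5 = 8.2995
Terminal value at t=5: TV = D_6/(r−g) = 8.6696/(0.121−0.0446) = 113.4770
P₀ = 3.6378/(1+0.121)^1 + 4.4709/(1+0.121)^2 + 5.4947/(1+0.121)^3 + 6.7530/(1+0.121)^4 + 8.2995/(1+0.121)^5 + 113.4770/(1+0.121)^5 = 83.7716

£83.77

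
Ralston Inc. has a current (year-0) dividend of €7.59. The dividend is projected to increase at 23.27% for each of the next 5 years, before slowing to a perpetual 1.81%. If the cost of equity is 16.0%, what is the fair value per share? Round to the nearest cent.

€119.51

Two-stage DDM. Project D₁…D_5 at 0.2327, terminal growth 0.0181, discount at r = 0.16.
D_1 = 9.3562
D_2 = 11.5334
D_3 = 14.2172
D_4 = 17.5255
D_5 = 21.6037
Terminal value at t=5: TV = D_6/(r−g) = 21.9948/(0.16−0.0181) = 155.0018
P₀ = 9.3562/(1+0.16)^1 + 11.5334/(1+0.16)^2 + 14.2172/(1+0.16)^3 + 17.5255/(1+0.16)^4 + 21.6037/(1+0.16)^5 + 155.0018/(1+0.16)^5 = 119.5086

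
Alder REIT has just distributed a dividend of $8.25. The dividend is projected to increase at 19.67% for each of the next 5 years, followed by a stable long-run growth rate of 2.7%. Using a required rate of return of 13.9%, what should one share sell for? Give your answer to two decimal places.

Two-stage DDM. Project D₁…D_5 at 0.1967, terminal growth 0.027, discount at r = 0.139.
D_1 = 9.8728
D_2 = 11.8147
D_3 = 14.1387
D_4 = 16.9198
D_5 = 20.2479
Terminal value at t=5: TV = D_6/(r−g) = 20.7946/(0.139−0.027) = 185.6662
P₀ = 9.8728/(1+0.139)^1 + 11.8147/(1+0.139)^2 + 14.1387/(1+0.139)^3 + 16.9198/(1+0.139)^4 + 20.2479/(1+0.139)^5 + 185.6662/(1+0.139)^5 = 144.8121

$144.81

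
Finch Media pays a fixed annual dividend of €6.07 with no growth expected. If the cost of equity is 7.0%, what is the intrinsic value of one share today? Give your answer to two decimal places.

€86.71

Zero-growth DDM (perpetuity): P₀ = D/r = 6.07 / 0.07 = 86.7143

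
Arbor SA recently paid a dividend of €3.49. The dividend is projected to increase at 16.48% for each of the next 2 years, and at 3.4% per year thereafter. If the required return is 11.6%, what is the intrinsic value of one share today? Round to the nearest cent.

Two-stage DDM. Project D₁…D_2 at 0.1648, terminal growth 0.034, discount at r = 0.116.
D_1 = 4.0652
D_2 = 4.7351
Terminal value at t=2: TV = D_3/(r−g) = 4.8961/(0.116−0.034) = 59.7083
P₀ = 4.0652/(1+0.116)^1 + 4.7351/(1+0.116)^2 + 59.7083/(1+0.116)^2 = 55.3854

€55.39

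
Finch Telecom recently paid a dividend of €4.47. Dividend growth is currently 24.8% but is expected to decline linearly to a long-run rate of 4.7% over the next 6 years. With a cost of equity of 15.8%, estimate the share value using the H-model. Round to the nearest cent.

H-model: P₀ = D₀[(1+g_L) + H(g_S−g_L)]/(r−g_L), with H = 6/2 = 3.
P₀ = 4.47 × [(1+0.047) + 3×(0.248−0.047)] / (0.158−0.047)
   = 4.47 × 1.6500 / 0.111 = 66.4459

€66.45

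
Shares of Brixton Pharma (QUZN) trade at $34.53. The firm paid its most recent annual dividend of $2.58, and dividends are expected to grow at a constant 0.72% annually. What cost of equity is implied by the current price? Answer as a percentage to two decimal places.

Rearranging the constant-growth DDM: r = D₁/P₀ + g.
D₁ = 2.58 × (1 + 0.0072) = 2.5986.
r = 2.5986 / 34.53 + 0.0072 = 0.07526 + 0.0072 = 0.08246

8.25%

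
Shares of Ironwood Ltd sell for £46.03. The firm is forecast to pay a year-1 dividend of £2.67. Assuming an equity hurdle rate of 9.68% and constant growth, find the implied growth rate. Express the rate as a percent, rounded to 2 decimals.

3.88%

From P₀ = D₁/(r − g), the implied growth is g = r − D₁/P₀.
g = 0.0968 − 2.67/46.03 = 0.0968 − 0.05801 = 0.03879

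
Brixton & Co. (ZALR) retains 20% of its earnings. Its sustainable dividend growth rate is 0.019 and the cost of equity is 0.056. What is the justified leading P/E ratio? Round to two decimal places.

Payout ratio b = 1 − 0.20 = 0.80.
Justified leading P/E = b/(r−g) = 0.80/(0.056−0.019) = 21.6216

21.62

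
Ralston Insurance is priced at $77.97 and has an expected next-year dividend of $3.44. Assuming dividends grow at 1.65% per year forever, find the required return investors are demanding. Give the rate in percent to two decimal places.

6.06%

Rearranging the constant-growth DDM: r = D₁/P₀ + g.
r = 3.4400 / 77.97 + 0.0165 = 0.04412 + 0.0165 = 0.06062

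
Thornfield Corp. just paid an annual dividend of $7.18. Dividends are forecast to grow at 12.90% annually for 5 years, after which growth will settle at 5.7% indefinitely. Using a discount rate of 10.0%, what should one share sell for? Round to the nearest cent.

$239.86

Two-stage DDM. Project D₁…D_5 at 0.129, terminal growth 0.057, discount at r = 0.1.
D_1 = 8.1062
D_2 = 9.1519
D_3 = 10.3325
D_4 = 11.6654
D_5 = 13.1703
Terminal value at t=5: TV = D_6/(r−g) = 13.9210/(0.1−0.057) = 323.7432
P₀ = 8.1062/(1+0.1)^1 + 9.1519/(1+0.1)^2 + 10.3325/(1+0.1)^3 + 11.6654/(1+0.1)^4 + 13.1703/(1+0.1)^5 + 323.7432/(1+0.1)^5 = 239.8602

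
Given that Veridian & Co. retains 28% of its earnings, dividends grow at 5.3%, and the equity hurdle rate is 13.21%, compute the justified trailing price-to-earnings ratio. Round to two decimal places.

9.58

Payout ratio b = 1 − 0.28 = 0.72.
Justified trailing P/E = b(1+g)/(r−g) = 0.72×(1+0.053)/(0.1321−0.053) = 9.5848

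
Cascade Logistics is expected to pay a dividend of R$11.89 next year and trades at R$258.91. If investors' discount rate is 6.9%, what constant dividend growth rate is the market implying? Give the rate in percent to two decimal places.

From P₀ = D₁/(r − g), the implied growth is g = r − D₁/P₀.
g = 0.069 − 11.89/258.91 = 0.069 − 0.04592 = 0.02308

2.31%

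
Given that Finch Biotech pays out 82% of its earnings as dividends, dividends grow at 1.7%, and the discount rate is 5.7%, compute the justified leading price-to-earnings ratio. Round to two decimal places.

20.50

Justified leading P/E = b/(r−g) = 0.82/(0.057−0.017) = 20.5000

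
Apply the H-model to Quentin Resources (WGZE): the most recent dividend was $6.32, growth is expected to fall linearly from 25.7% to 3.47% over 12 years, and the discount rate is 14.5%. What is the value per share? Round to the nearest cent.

$135.71

H-model: P₀ = D₀[(1+g_L) + H(g_S−g_L)]/(r−g_L), with H = 12/2 = 6.
P₀ = 6.32 × [(1+0.0347) + 6×(0.257−0.0347)] / (0.145−0.0347)
   = 6.32 × 2.3685 / 0.1103 = 135.7110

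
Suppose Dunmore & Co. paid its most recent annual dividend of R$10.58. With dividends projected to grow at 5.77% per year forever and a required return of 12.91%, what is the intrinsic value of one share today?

R$156.73

Gordon growth model: P₀ = D₁/(r − g). D₁ = 10.58 × (1 + 0.0577) = 11.1905.
P₀ = 11.1905 / (0.1291 − 0.0577) = 11.1905 / 0.0714 = 156.7292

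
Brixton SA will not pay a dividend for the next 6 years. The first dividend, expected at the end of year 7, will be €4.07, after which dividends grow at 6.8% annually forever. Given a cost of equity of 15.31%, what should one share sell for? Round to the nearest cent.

€20.35

Deferred-dividend DDM. At t=6 the remaining stream is a growing perpetuity with first payment D_7 = 4.07.
V_6 = D_7/(r−g) = 4.07/(0.1531−0.068) = 47.8261
P₀ = V_6/(1+r)^6 = 47.8261/(1+0.1531)^6 = 20.3452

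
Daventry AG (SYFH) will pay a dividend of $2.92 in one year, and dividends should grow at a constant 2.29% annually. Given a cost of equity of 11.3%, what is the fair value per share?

Gordon growth model: P₀ = D₁/(r − g), with D₁ = 2.92 given directly.
P₀ = 2.9200 / (0.113 − 0.0229) = 2.9200 / 0.0901 = 32.4084

$32.41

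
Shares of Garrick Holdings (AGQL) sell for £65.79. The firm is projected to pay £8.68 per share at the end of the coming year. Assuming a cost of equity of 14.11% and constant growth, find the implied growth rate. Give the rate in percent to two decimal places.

0.92%

From P₀ = D₁/(r − g), the implied growth is g = r − D₁/P₀.
g = 0.1411 − 8.68/65.79 = 0.1411 − 0.13193 = 0.00917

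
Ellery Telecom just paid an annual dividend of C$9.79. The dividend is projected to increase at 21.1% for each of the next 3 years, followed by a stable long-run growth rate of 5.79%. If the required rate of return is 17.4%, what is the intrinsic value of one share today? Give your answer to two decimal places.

Two-stage DDM. Project D₁…D_3 at 0.211, terminal growth 0.0579, discount at r = 0.174.
D_1 = 11.8557
D_2 = 14.3572
D_3 = 17.3866
Terminal value at t=3: TV = D_4/(r−g) = 18.3933/(0.174−0.0579) = 158.4264
P₀ = 11.8557/(1+0.174)^1 + 14.3572/(1+0.174)^2 + 17.3866/(1+0.174)^3 + 158.4264/(1+0.174)^3 = 129.1696

C$129.17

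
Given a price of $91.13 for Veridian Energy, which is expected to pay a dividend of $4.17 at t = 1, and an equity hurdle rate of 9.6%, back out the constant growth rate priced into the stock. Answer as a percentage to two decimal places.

From P₀ = D₁/(r − g), the implied growth is g = r − D₁/P₀.
g = 0.096 − 4.17/91.13 = 0.096 − 0.04576 = 0.05024

5.02%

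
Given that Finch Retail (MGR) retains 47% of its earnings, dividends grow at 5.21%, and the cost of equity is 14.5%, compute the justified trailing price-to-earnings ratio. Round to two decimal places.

Payout ratio b = 1 − 0.47 = 0.53.
Justified trailing P/E = b(1+g)/(r−g) = 0.53×(1+0.0521)/(0.145−0.0521) = 6.0023

6.00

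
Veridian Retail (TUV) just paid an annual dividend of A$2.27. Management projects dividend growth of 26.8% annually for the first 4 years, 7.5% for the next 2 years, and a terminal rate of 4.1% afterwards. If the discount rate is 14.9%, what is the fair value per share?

A$46.19

Three-stage DDM. Project D₁…D_6; terminal Gordon value at t=6 with g = 0.041; discount at r = 0.149.
D_1 = 2.8784
D_2 = 3.6498
D_3 = 4.6279
D_4 = 5.8682
D_5 = 6.3083
D_6 = 6.7814
TV_6 = 7.0594/(0.149−0.041) = 65.3652
P₀ = Σ Dₜ/(1+r)ᵗ + TV_6/(1+r)^6 = 46.1916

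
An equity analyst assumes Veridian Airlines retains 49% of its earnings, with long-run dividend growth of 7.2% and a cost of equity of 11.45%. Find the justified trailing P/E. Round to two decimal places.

Payout ratio b = 1 − 0.49 = 0.51.
Justified trailing P/E = b(1+g)/(r−g) = 0.51×(1+0.072)/(0.1145−0.072) = 12.8640

12.86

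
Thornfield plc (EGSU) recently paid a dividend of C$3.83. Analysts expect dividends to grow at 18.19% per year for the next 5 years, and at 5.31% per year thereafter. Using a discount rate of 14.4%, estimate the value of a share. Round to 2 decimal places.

C$73.36

Two-stage DDM. Project D₁…D_5 at 0.1819, terminal growth 0.0531, discount at r = 0.144.
D_1 = 4.5267
D_2 = 5.3501
D_3 = 6.3233
D_4 = 7.4735
D_5 = 8.8329
Terminal value at t=5: TV = D_6/(r−g) = 9.3019/(0.144−0.0531) = 102.3312
P₀ = 4.5267/(1+0.144)^1 + 5.3501/(1+0.144)^2 + 6.3233/(1+0.144)^3 + 7.4735/(1+0.144)^4 + 8.8329/(1+0.144)^5 + 102.3312/(1+0.144)^5 = 73.3644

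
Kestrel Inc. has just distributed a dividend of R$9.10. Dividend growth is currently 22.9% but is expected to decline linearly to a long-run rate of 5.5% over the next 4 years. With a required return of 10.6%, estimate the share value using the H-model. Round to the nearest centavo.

H-model: P₀ = D₀[(1+g_L) + H(g_S−g_L)]/(r−g_L), with H = 4/2 = 2.
P₀ = 9.10 × [(1+0.055) + 2×(0.229−0.055)] / (0.106−0.055)
   = 9.10 × 1.4030 / 0.051 = 250.3392

R$250.34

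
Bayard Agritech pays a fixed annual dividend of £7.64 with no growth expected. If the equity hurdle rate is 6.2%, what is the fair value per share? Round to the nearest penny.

Zero-growth DDM (perpetuity): P₀ = D/r = 7.64 / 0.062 = 123.2258

£123.23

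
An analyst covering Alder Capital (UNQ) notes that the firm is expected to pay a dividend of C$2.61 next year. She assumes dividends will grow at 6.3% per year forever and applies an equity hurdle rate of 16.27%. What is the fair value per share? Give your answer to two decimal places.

C$26.18

Gordon growth model: P₀ = D₁/(r − g), with D₁ = 2.61 given directly.
P₀ = 2.6100 / (0.1627 − 0.063) = 2.6100 / 0.0997 = 26.1785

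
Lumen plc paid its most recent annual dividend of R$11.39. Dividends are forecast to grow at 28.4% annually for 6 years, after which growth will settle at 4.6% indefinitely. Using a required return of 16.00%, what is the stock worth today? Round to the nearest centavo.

Two-stage DDM. Project D₁…D_6 at 0.284, terminal growth 0.046, discount at r = 0.16.
D_1 = 14.6248
D_2 = 18.7782
D_3 = 24.1112
D_4 = 30.9588
D_5 = 39.7511
D_6 = 51.0404
Terminal value at t=6: TV = D_7/(r−g) = 53.3882/(0.16−0.046) = 468.3178
P₀ = 14.6248/(1+0.16)^1 + 18.7782/(1+0.16)^2 + 24.1112/(1+0.16)^3 + 30.9588/(1+0.16)^4 + 39.7511/(1+0.16)^5 + 51.0404/(1+0.16)^6 + 468.3178/(1+0.16)^6 = 291.2006

R$291.20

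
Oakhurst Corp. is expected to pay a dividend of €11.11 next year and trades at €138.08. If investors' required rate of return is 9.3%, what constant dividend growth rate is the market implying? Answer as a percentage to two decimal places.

From P₀ = D₁/(r − g), the implied growth is g = r − D₁/P₀.
g = 0.093 − 11.11/138.08 = 0.093 − 0.08046 = 0.01254

1.25%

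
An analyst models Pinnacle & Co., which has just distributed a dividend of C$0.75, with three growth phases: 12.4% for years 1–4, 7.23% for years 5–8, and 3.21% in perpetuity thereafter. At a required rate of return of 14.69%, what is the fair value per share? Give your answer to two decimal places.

C$9.95

Three-stage DDM. Project D₁…D_8; terminal Gordon value at t=8 with g = 0.0321; discount at r = 0.1469.
D_1 = 0.8430
D_2 = 0.9475
D_3 = 1.0650
D_4 = 1.1971
D_5 = 1.2836
D_6 = 1.3764
D_7 = 1.4760
D_8 = 1.5827
TV_8 = 1.6335/(0.1469−0.0321) = 14.2289
P₀ = Σ Dₜ/(1+r)ᵗ + TV_8/(1+r)^8 = 9.9520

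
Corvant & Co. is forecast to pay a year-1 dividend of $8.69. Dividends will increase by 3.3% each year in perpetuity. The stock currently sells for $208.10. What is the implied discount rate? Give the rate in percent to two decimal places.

7.48%

Rearranging the constant-growth DDM: r = D₁/P₀ + g.
r = 8.6900 / 208.10 + 0.033 = 0.04176 + 0.033 = 0.07476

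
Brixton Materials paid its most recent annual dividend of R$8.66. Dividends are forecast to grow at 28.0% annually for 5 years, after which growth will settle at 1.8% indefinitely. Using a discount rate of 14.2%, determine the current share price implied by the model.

Two-stage DDM. Project D₁…D_5 at 0.28, terminal growth 0.018, discount at r = 0.142.
D_1 = 11.0848
D_2 = 14.1885
D_3 = 18.1613
D_4 = 23.2465
D_5 = 29.7555
Terminal value at t=5: TV = D_6/(r−g) = 30.2911/(0.142−0.018) = 244.2833
P₀ = 11.0848/(1+0.142)^1 + 14.1885/(1+0.142)^2 + 18.1613/(1+0.142)^3 + 23.2465/(1+0.142)^4 + 29.7555/(1+0.142)^5 + 244.2833/(1+0.142)^5 = 187.5329

R$187.53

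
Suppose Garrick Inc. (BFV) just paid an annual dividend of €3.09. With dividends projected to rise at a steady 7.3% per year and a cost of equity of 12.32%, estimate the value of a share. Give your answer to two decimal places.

Gordon growth model: P₀ = D₁/(r − g). D₁ = 3.09 × (1 + 0.073) = 3.3156.
P₀ = 3.3156 / (0.1232 − 0.073) = 3.3156 / 0.0502 = 66.0472

€66.05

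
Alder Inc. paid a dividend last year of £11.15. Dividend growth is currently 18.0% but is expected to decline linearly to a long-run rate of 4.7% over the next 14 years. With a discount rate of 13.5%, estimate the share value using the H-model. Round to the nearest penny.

H-model: P₀ = D₀[(1+g_L) + H(g_S−g_L)]/(r−g_L), with H = 14/2 = 7.
P₀ = 11.15 × [(1+0.047) + 7×(0.18−0.047)] / (0.135−0.047)
   = 11.15 × 1.9780 / 0.088 = 250.6216

£250.62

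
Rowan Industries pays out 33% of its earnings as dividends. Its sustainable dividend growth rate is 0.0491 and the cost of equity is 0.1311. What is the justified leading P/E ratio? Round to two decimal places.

4.02

Justified leading P/E = b/(r−g) = 0.33/(0.1311−0.0491) = 4.0244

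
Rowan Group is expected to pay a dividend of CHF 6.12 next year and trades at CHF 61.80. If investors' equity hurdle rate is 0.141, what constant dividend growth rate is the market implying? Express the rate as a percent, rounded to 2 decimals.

From P₀ = D₁/(r − g), the implied growth is g = r − D₁/P₀.
g = 0.141 − 6.12/61.80 = 0.141 − 0.09903 = 0.04197

4.20%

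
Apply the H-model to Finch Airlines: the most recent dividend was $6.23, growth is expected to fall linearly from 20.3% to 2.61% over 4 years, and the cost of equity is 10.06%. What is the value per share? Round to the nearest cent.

H-model: P₀ = D₀[(1+g_L) + H(g_S−g_L)]/(r−g_L), with H = 4/2 = 2.
P₀ = 6.23 × [(1+0.0261) + 2×(0.203−0.0261)] / (0.1006−0.0261)
   = 6.23 × 1.3799 / 0.0745 = 115.3930

$115.39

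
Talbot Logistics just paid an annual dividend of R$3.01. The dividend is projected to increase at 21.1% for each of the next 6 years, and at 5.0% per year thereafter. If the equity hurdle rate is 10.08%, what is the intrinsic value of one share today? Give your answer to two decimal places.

R$135.84

Two-stage DDM. Project D₁…D_6 at 0.211, terminal growth 0.05, discount at r = 0.1008.
D_1 = 3.6451
D_2 = 4.4142
D_3 = 5.3456
D_4 = 6.4736
D_5 = 7.8395
D_6 = 9.4936
Terminal value at t=6: TV = D_7/(r−g) = 9.9683/(0.1008−0.05) = 196.2262
P₀ = 3.6451/(1+0.1008)^1 + 4.4142/(1+0.1008)^2 + 5.3456/(1+0.1008)^3 + 6.4736/(1+0.1008)^4 + 7.8395/(1+0.1008)^5 + 9.4936/(1+0.1008)^6 + 196.2262/(1+0.1008)^6 = 135.8384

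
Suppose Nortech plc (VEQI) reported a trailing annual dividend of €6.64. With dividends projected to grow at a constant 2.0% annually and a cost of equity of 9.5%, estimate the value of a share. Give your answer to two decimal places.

Gordon growth model: P₀ = D₁/(r − g). D₁ = 6.64 × (1 + 0.02) = 6.7728.
P₀ = 6.7728 / (0.095 − 0.02) = 6.7728 / 0.075 = 90.3040

€90.30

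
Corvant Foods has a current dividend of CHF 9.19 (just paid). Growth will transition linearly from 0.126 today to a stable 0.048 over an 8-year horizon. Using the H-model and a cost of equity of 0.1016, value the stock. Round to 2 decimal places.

H-model: P₀ = D₀[(1+g_L) + H(g_S−g_L)]/(r−g_L), with H = 8/2 = 4.
P₀ = 9.19 × [(1+0.048) + 4×(0.126−0.048)] / (0.1016−0.048)
   = 9.19 × 1.3600 / 0.0536 = 233.1791

CHF 233.18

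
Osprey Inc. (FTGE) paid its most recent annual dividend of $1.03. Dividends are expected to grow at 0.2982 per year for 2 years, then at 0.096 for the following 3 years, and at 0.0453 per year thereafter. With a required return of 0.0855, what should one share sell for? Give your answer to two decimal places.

Three-stage DDM. Project D₁…D_5; terminal Gordon value at t=5 with g = 0.0453; discount at r = 0.0855.
D_1 = 1.3371
D_2 = 1.7359
D_3 = 1.9025
D_4 = 2.0852
D_5 = 2.2853
TV_5 = 2.3889/(0.0855−0.0453) = 59.4247
P₀ = Σ Dₜ/(1+r)ᵗ + TV_5/(1+r)^5 = 46.6399

$46.64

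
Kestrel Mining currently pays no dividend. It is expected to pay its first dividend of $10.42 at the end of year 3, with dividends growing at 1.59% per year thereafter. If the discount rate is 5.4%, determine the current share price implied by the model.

Deferred-dividend DDM. At t=2 the remaining stream is a growing perpetuity with first payment D_3 = 10.42.
V_2 = D_3/(r−g) = 10.42/(0.054−0.0159) = 273.4908
P₀ = V_2/(1+r)^2 = 273.4908/(1+0.054)^2 = 246.1850

$246.18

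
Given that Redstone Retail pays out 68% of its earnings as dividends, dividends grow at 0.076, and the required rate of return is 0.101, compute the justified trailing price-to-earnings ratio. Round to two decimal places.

Justified trailing P/E = b(1+g)/(r−g) = 0.68×(1+0.076)/(0.101−0.076) = 29.2672

29.27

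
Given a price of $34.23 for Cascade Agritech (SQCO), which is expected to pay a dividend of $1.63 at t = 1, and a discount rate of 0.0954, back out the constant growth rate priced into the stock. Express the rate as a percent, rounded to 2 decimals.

4.78%

From P₀ = D₁/(r − g), the implied growth is g = r − D₁/P₀.
g = 0.0954 − 1.63/34.23 = 0.0954 − 0.04762 = 0.04778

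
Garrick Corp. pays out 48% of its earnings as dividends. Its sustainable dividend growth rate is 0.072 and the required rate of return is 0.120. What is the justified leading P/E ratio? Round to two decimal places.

10.00

Justified leading P/E = b/(r−g) = 0.48/(0.12−0.072) = 10.0000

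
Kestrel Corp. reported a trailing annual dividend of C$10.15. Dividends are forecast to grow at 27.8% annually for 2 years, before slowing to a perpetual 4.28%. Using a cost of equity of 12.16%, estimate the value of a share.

C$199.14

Two-stage DDM. Project D₁…D_2 at 0.278, terminal growth 0.0428, discount at r = 0.1216.
D_1 = 12.9717
D_2 = 16.5778
Terminal value at t=2: TV = D_3/(r−g) = 17.2874/(0.1216−0.0428) = 219.3828
P₀ = 12.9717/(1+0.1216)^1 + 16.5778/(1+0.1216)^2 + 219.3828/(1+0.1216)^2 = 199.1354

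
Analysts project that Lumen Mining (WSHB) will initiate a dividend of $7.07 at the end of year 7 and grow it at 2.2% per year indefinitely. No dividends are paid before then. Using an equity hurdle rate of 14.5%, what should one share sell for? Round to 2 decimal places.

$25.51

Deferred-dividend DDM. At t=6 the remaining stream is a growing perpetuity with first payment D_7 = 7.07.
V_6 = D_7/(r−g) = 7.07/(0.145−0.022) = 57.4797
P₀ = V_6/(1+r)^6 = 57.4797/(1+0.145)^6 = 25.5083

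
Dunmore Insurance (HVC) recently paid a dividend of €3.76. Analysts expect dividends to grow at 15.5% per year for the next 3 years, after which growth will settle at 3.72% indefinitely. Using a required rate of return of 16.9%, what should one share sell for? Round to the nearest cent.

€39.55

Two-stage DDM. Project D₁…D_3 at 0.155, terminal growth 0.0372, discount at r = 0.169.
D_1 = 4.3428
D_2 = 5.0159
D_3 = 5.7934
Terminal value at t=3: TV = D_4/(r−g) = 6.0089/(0.169−0.0372) = 45.5912
P₀ = 4.3428/(1+0.169)^1 + 5.0159/(1+0.169)^2 + 5.7934/(1+0.169)^3 + 45.5912/(1+0.169)^3 = 39.5509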